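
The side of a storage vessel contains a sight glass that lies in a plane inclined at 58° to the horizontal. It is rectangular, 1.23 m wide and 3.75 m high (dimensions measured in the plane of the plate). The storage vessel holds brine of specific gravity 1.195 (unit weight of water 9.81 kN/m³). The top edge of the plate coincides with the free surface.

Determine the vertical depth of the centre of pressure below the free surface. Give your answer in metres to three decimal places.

γ = 1.195 × 9.81 = 11.72295 kN/m³.
Let θ = 58° be the plate's angle to the horizontal; measure y along the incline from where the plane meets the free surface. Vertical depth h = y·sinθ with sinθ = 0.848048.
The centroid lies 3.75/2 = 1.875 m below the top edge, so y_c = 1.875 m and h_c = 1.875 × 0.848048 = 1.59009 m.
A = 1.23 × 3.75 = 4.6125 m².
Resultant F = γ·h_c·A = 11.72295 × 1.59009 × 4.6125 = 85.9795 kN.
I_c = b·h³/12 = 1.23 × 3.75³/12 = 5.40527 m⁴.
Centre of pressure: y_p = y_c + I_c/(y_c·A) = 1.875 + 5.40527/(1.875 × 4.6125) = 1.875 + 0.625 = 2.5 m along the plane.
Vertically, h_p = y_p·sinθ = 2.5 × 0.848048 = 2.12012 m.

h_p = 2.120 m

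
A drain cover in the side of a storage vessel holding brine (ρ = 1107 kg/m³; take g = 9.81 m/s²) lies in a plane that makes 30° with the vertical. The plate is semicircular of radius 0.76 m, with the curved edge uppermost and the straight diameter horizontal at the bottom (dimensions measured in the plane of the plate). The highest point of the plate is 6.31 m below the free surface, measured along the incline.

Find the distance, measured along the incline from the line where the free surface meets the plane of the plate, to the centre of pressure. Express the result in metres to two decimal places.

y_p = 6.75 m

γ = ρg = 1107 × 9.81 / 1000 = 10.85967 kN/m³.
The plate makes 30° with the vertical, i.e. θ = 90° − 30° = 60° to the horizontal. Measuring y along the incline from the free-surface line, vertical depth h = y·sinθ with sinθ = 0.866025.
The centroid lies 4r/(3π) = 0.322554 m above the diameter, so r − 4r/(3π) = 0.76 − 0.322554 = 0.437446 m below the topmost point, so y_c = 6.31 + 0.437446 = 6.74745 m and h_c = 6.74745 × 0.866025 = 5.84346 m.
A = πr²/2 = π × 0.76²/2 = 0.907292 m².
Resultant F = γ·h_c·A = 10.85967 × 5.84346 × 0.907292 = 57.575 kN.
I_c = (π/8 − 8/(9π))·r⁴ = 0.109757 × 0.76⁴ = 0.0366173 m⁴.
Centre of pressure: y_p = y_c + I_c/(y_c·A) = 6.74745 + 0.0366173/(6.74745 × 0.907292) = 6.74745 + 0.00598135 = 6.75343 m along the plane.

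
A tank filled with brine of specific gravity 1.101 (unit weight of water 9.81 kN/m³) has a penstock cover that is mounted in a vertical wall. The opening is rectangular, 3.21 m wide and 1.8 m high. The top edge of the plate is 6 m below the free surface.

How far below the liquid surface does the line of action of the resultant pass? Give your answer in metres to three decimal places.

h_p = 6.939 m

γ = 1.101 × 9.81 = 10.80081 kN/m³.
The centroid lies 1.8/2 = 0.9 m below the top edge, so the centroid depth is h_c = 6 + 0.9 = 6.9 m.
A = 3.21 × 1.8 = 5.778 m².
Resultant F = γ·h_c·A = 10.80081 × 6.9 × 5.778 = 430.609 kN.
I_c = b·h³/12 = 3.21 × 1.8³/12 = 1.56006 m⁴.
Centre of pressure: y_p = y_c + I_c/(y_c·A) = 6.9 + 1.56006/(6.9 × 5.778) = 6.9 + 0.0391304 = 6.93913 m along the plane.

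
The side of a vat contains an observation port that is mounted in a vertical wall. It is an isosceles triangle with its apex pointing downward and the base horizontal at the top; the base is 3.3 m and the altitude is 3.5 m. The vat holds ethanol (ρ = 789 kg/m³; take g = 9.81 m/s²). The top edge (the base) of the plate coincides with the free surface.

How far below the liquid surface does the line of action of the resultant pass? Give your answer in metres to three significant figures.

h_p = 1.75 m

γ = ρg = 789 × 9.81 / 1000 = 7.74009 kN/m³.
With the apex down, the centroid sits h/3 = 3.5/3 = 1.16667 m below the base (the top edge), so the centroid depth is h_c = 1.16667 m.
A = ½ × 3.3 × 3.5 = 5.775 m².
Resultant F = γ·h_c·A = 7.74009 × 1.16667 × 5.775 = 52.149 kN.
I_c = b·h³/36 = 3.3 × 3.5³/36 = 3.93021 m⁴.
Centre of pressure: y_p = y_c + I_c/(y_c·A) = 1.16667 + 3.93021/(1.16667 × 5.775) = 1.16667 + 0.583332 = 1.75 m along the plane.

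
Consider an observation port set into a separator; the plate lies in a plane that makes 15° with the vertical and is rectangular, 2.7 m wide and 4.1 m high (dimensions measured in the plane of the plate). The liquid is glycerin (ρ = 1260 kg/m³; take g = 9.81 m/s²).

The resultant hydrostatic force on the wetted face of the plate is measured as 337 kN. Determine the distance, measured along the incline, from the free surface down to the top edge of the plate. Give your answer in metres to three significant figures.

y_top ≈ 0.500 m

γ = ρg = 1260 × 9.81 / 1000 = 12.3606 kN/m³.
A = 2.7 × 4.1 = 11.07 m².
From F = γ·h_c·A, the centroid depth is h_c = 337/(12.3606 × 11.07) = 2.46288 m.
The plate makes 15° with the vertical, i.e. θ = 90° − 15° = 75° to the horizontal. Measuring y along the incline from the free-surface line, vertical depth h = y·sinθ with sinθ = 0.965926.
Along the incline, y_c = h_c/sinθ = 2.46288/0.965926 = 2.54976 m.
The centroid lies 4.1/2 = 2.05 m below the top edge, so the top edge sits at y_top = 2.54976 − 2.05 = 0.49976 m along the incline.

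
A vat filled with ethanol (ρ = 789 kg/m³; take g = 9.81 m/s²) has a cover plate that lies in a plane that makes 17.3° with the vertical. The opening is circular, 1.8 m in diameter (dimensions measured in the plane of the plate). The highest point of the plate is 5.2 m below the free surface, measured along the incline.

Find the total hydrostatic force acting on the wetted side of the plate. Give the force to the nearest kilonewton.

γ = ρg = 789 × 9.81 / 1000 = 7.74009 kN/m³.
The plate makes 17.3° with the vertical, i.e. θ = 90° − 17.3° = 72.7° to the horizontal. Measuring y along the incline from the free-surface line, vertical depth h = y·sinθ with sinθ = 0.954761.
The centroid is at the centre, 0.9 m below the top of the plate, so y_c = 5.2 + 0.9 = 6.1 m and h_c = 6.1 × 0.954761 = 5.82404 m.
A = π(0.9)² = 2.54469 m².
Resultant F = γ·h_c·A = 7.74009 × 5.82404 × 2.54469 = 114.711 kN.

F ≈ 115 kN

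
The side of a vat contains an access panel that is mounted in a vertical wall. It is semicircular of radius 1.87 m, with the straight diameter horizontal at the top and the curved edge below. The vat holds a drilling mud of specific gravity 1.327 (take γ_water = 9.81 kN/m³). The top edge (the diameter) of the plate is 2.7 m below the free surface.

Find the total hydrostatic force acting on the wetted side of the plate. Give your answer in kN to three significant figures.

F ≈ 250 kN

γ = 1.327 × 9.81 = 13.01787 kN/m³.
The centroid of a semicircle lies 4r/(3π) = 0.793653 m from the diameter, here below the top edge, so the centroid depth is h_c = 2.7 + 0.793653 = 3.49365 m.
A = πr²/2 = π × 1.87²/2 = 5.49292 m².
Resultant F = γ·h_c·A = 13.01787 × 3.49365 × 5.49292 = 249.817 kN.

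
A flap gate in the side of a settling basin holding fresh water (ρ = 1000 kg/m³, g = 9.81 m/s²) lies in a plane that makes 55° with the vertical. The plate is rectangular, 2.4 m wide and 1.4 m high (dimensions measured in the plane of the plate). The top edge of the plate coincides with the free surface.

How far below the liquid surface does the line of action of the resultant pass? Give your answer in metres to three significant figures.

h_p = 0.535 m

γ = ρg = 1000 × 9.81 = 9810 N/m³ = 9.81 kN/m³.
The plate makes 55° with the vertical, i.e. θ = 90° − 55° = 35° to the horizontal. Measuring y along the incline from the free-surface line, vertical depth h = y·sinθ with sinθ = 0.573576.
The centroid lies 1.4/2 = 0.7 m below the top edge, so y_c = 0.7 m and h_c = 0.7 × 0.573576 = 0.401503 m.
A = 2.4 × 1.4 = 3.36 m².
Resultant F = γ·h_c·A = 9.81 × 0.401503 × 3.36 = 13.2342 kN.
I_c = b·h³/12 = 2.4 × 1.4³/12 = 0.5488 m⁴.
Centre of pressure: y_p = y_c + I_c/(y_c·A) = 0.7 + 0.5488/(0.7 × 3.36) = 0.7 + 0.233333 = 0.933333 m along the plane.
Vertically, h_p = y_p·sinθ = 0.933333 × 0.573576 = 0.535337 m.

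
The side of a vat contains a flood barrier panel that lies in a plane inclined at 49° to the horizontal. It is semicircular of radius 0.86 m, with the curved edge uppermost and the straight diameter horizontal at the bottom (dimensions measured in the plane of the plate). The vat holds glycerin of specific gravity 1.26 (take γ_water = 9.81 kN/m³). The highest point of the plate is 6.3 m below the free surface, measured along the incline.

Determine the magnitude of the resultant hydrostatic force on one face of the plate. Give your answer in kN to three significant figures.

F ≈ 73.6 kN

γ = 1.26 × 9.81 = 12.3606 kN/m³.
Let θ = 49° be the plate's angle to the horizontal; measure y along the incline from where the plane meets the free surface. Vertical depth h = y·sinθ with sinθ = 0.754710.
The centroid lies 4r/(3π) = 0.364995 m above the diameter, so r − 4r/(3π) = 0.86 − 0.364995 = 0.495005 m below the topmost point, so y_c = 6.3 + 0.495005 = 6.795 m and h_c = 6.795 × 0.754710 = 5.12825 m.
A = πr²/2 = π × 0.86²/2 = 1.16176 m².
Resultant F = γ·h_c·A = 12.3606 × 5.12825 × 1.16176 = 73.6419 kN.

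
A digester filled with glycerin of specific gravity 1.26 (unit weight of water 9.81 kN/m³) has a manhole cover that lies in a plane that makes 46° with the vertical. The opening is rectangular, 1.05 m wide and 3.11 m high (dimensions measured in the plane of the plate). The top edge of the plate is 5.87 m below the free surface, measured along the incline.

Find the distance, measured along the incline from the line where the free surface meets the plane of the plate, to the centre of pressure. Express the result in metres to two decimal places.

y_p = 7.53 m

γ = 1.26 × 9.81 = 12.3606 kN/m³.
The plate makes 46° with the vertical, i.e. θ = 90° − 46° = 44° to the horizontal. Measuring y along the incline from the free-surface line, vertical depth h = y·sinθ with sinθ = 0.694658.
The centroid lies 3.11/2 = 1.555 m below the top edge, so y_c = 5.87 + 1.555 = 7.425 m and h_c = 7.425 × 0.694658 = 5.15784 m.
A = 1.05 × 3.11 = 3.2655 m².
Resultant F = γ·h_c·A = 12.3606 × 5.15784 × 3.2655 = 208.189 kN.
I_c = b·h³/12 = 1.05 × 3.11³/12 = 2.63202 m⁴.
Centre of pressure: y_p = y_c + I_c/(y_c·A) = 7.425 + 2.63202/(7.425 × 3.2655) = 7.425 + 0.108553 = 7.53355 m along the plane.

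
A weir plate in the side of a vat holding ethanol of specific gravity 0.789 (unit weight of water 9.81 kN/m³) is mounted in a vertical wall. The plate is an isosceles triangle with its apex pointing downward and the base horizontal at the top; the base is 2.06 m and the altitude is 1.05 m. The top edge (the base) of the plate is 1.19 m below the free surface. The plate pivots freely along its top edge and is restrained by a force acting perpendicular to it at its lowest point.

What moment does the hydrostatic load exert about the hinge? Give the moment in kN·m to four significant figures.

M ≈ 5.025 kN·m

γ = 0.789 × 9.81 = 7.74009 kN/m³.
With the apex down, the centroid sits h/3 = 1.05/3 = 0.35 m below the base (the top edge), so the centroid depth is h_c = 1.19 + 0.35 = 1.54 m.
A = ½ × 2.06 × 1.05 = 1.0815 m².
Resultant F = γ·h_c·A = 7.74009 × 1.54 × 1.0815 = 12.8912 kN.
I_c = b·h³/36 = 2.06 × 1.05³/36 = 0.0662419 m⁴.
Centre of pressure: y_p = y_c + I_c/(y_c·A) = 1.54 + 0.0662419/(1.54 × 1.0815) = 1.54 + 0.0397727 = 1.57977 m along the plane.
The resultant acts 0.35 + 0.0397727 = 0.389773 m (along the plate) below the hinge at the top edge, so the moment about the hinge is M = F × 0.389773 = 12.8912 × 0.389773 = 5.02464 kN·m.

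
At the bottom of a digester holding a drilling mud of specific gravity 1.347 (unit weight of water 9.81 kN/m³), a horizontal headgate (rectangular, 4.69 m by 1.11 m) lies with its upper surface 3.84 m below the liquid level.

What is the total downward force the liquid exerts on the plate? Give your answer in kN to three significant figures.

F ≈ 264 kN

γ = 1.347 × 9.81 = 13.21407 kN/m³.
The plate is horizontal, so pressure is uniform at p = γ·h = 13.21407 × 3.84 = 50.742 kN/m².
A = 4.69 × 1.11 = 5.2059 m².
F = p·A = 50.742 × 5.2059 = 264.158 kN.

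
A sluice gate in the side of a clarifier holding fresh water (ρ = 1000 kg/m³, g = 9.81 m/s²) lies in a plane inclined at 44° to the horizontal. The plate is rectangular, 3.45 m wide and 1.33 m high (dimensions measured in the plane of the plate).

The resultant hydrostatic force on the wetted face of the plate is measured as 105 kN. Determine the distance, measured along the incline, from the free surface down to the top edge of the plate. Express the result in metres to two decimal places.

y_top ≈ 2.69 m

γ = ρg = 1000 × 9.81 = 9810 N/m³ = 9.81 kN/m³.
A = 3.45 × 1.33 = 4.5885 m².
From F = γ·h_c·A, the centroid depth is h_c = 105/(9.81 × 4.5885) = 2.33265 m.
Let θ = 44° be the plate's angle to the horizontal; measure y along the incline from where the plane meets the free surface. Vertical depth h = y·sinθ with sinθ = 0.694658.
Along the incline, y_c = h_c/sinθ = 2.33265/0.694658 = 3.35798 m.
The centroid lies 1.33/2 = 0.665 m below the top edge, so the top edge sits at y_top = 3.35798 − 0.665 = 2.69298 m along the incline.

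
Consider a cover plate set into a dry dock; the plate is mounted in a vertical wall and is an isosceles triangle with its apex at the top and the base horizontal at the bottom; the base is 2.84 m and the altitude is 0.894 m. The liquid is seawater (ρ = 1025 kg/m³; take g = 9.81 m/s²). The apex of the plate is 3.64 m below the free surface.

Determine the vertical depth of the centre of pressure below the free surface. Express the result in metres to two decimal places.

γ = ρg = 1025 × 9.81 / 1000 = 10.05525 kN/m³.
With the apex up, the centroid sits 2h/3 = 2 × 0.894/3 = 0.596 m below the apex, so the centroid depth is h_c = 3.64 + 0.596 = 4.236 m.
A = ½ × 2.84 × 0.894 = 1.26948 m².
Resultant F = γ·h_c·A = 10.05525 × 4.236 × 1.26948 = 54.0723 kN.
I_c = b·h³/36 = 2.84 × 0.894³/36 = 0.0563675 m⁴.
Centre of pressure: y_p = y_c + I_c/(y_c·A) = 4.236 + 0.0563675/(4.236 × 1.26948) = 4.236 + 0.0104821 = 4.24648 m along the plane.

h_p = 4.25 m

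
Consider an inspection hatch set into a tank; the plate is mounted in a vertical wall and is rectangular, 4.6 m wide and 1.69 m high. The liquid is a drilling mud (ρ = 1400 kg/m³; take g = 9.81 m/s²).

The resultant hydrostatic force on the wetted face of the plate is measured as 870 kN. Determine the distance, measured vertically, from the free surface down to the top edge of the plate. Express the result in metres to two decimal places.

d_top ≈ 7.30 m

γ = ρg = 1400 × 9.81 / 1000 = 13.734 kN/m³.
A = 4.6 × 1.69 = 7.774 m².
From F = γ·h_c·A, the centroid depth is h_c = 870/(13.734 × 7.774) = 8.1485 m.
The centroid lies 1.69/2 = 0.845 m below the top edge, so the top edge sits at h_top = 8.1485 − 0.845 = 7.3035 m below the surface.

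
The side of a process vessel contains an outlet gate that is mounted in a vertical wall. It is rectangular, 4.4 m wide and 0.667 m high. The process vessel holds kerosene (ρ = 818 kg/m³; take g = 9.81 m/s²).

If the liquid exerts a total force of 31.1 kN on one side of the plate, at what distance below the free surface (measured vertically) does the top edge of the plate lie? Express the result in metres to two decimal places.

d_top ≈ 0.99 m

γ = ρg = 818 × 9.81 / 1000 = 8.02458 kN/m³.
A = 4.4 × 0.667 = 2.9348 m².
From F = γ·h_c·A, the centroid depth is h_c = 31.1/(8.02458 × 2.9348) = 1.32056 m.
The centroid lies 0.667/2 = 0.3335 m below the top edge, so the top edge sits at h_top = 1.32056 − 0.3335 = 0.98706 m below the surface.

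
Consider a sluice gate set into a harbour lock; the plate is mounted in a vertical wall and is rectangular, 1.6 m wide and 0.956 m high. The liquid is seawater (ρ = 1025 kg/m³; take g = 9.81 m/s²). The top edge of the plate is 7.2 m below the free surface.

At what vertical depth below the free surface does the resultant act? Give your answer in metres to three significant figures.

h_p = 7.69 m

γ = ρg = 1025 × 9.81 / 1000 = 10.05525 kN/m³.
The centroid lies 0.956/2 = 0.478 m below the top edge, so the centroid depth is h_c = 7.2 + 0.478 = 7.678 m.
A = 1.6 × 0.956 = 1.5296 m².
Resultant F = γ·h_c·A = 10.05525 × 7.678 × 1.5296 = 118.092 kN.
I_c = b·h³/12 = 1.6 × 0.956³/12 = 0.116496 m⁴.
Centre of pressure: y_p = y_c + I_c/(y_c·A) = 7.678 + 0.116496/(7.678 × 1.5296) = 7.678 + 0.00991939 = 7.68792 m along the plane.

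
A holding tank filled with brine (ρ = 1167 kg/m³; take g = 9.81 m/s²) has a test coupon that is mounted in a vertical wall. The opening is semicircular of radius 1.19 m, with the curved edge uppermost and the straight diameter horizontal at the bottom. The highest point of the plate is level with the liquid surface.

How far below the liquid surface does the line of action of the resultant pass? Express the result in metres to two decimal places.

γ = ρg = 1167 × 9.81 / 1000 = 11.44827 kN/m³.
The centroid lies 4r/(3π) = 0.505052 m above the diameter, so r − 4r/(3π) = 1.19 − 0.505052 = 0.684948 m below the topmost point, so the centroid depth is h_c = 0.684948 m.
A = πr²/2 = π × 1.19²/2 = 2.2244 m².
Resultant F = γ·h_c·A = 11.44827 × 0.684948 × 2.2244 = 17.4426 kN.
I_c = (π/8 − 8/(9π))·r⁴ = 0.109757 × 1.19⁴ = 0.2201 m⁴.
Centre of pressure: y_p = y_c + I_c/(y_c·A) = 0.684948 + 0.2201/(0.684948 × 2.2244) = 0.684948 + 0.144461 = 0.829409 m along the plane.

h_p = 0.83 m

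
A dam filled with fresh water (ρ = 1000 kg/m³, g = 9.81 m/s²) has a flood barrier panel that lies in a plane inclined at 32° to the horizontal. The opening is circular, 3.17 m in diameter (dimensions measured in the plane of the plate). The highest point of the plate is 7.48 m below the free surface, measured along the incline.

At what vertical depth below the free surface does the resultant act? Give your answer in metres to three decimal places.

γ = ρg = 1000 × 9.81 = 9810 N/m³ = 9.81 kN/m³.
Let θ = 32° be the plate's angle to the horizontal; measure y along the incline from where the plane meets the free surface. Vertical depth h = y·sinθ with sinθ = 0.529919.
The centroid is at the centre, 1.585 m below the top of the plate, so y_c = 7.48 + 1.585 = 9.065 m and h_c = 9.065 × 0.529919 = 4.80372 m.
A = π(1.585)² = 7.89239 m².
Resultant F = γ·h_c·A = 9.81 × 4.80372 × 7.89239 = 371.925 kN.
I_c = πr⁴/4 = π × 1.585⁴/4 = 4.95686 m⁴.
Centre of pressure: y_p = y_c + I_c/(y_c·A) = 9.065 + 4.95686/(9.065 × 7.89239) = 9.065 + 0.0692836 = 9.13428 m along the plane.
Vertically, h_p = y_p·sinθ = 9.13428 × 0.529919 = 4.84043 m.

h_p = 4.840 m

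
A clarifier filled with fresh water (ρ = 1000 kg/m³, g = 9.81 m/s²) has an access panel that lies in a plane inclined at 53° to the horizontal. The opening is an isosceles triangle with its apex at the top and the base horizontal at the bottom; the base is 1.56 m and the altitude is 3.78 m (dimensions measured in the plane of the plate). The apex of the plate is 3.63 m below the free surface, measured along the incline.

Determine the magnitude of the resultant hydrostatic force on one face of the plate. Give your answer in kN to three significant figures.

F ≈ 142 kN

γ = ρg = 1000 × 9.81 = 9810 N/m³ = 9.81 kN/m³.
Let θ = 53° be the plate's angle to the horizontal; measure y along the incline from where the plane meets the free surface. Vertical depth h = y·sinθ with sinθ = 0.798636.
With the apex up, the centroid sits 2h/3 = 2 × 3.78/3 = 2.52 m below the apex, so y_c = 3.63 + 2.52 = 6.15 m and h_c = 6.15 × 0.798636 = 4.91161 m.
A = ½ × 1.56 × 3.78 = 2.9484 m².
Resultant F = γ·h_c·A = 9.81 × 4.91161 × 2.9484 = 142.062 kN.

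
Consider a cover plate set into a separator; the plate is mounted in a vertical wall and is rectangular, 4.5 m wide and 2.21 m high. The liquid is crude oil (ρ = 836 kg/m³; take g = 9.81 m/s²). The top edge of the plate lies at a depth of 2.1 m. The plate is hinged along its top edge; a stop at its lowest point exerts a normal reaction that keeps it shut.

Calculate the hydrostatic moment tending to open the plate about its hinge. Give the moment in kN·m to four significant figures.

M ≈ 322.0 kN·m

γ = ρg = 836 × 9.81 / 1000 = 8.20116 kN/m³.
The centroid lies 2.21/2 = 1.105 m below the top edge, so the centroid depth is h_c = 2.1 + 1.105 = 3.205 m.
A = 4.5 × 2.21 = 9.945 m².
Resultant F = γ·h_c·A = 8.20116 × 3.205 × 9.945 = 261.402 kN.
I_c = b·h³/12 = 4.5 × 2.21³/12 = 4.0477 m⁴.
Centre of pressure: y_p = y_c + I_c/(y_c·A) = 3.205 + 4.0477/(3.205 × 9.945) = 3.205 + 0.126992 = 3.33199 m along the plane.
The resultant acts 1.105 + 0.126992 = 1.23199 m (along the plate) below the hinge at the top edge, so the moment about the hinge is M = F × 1.23199 = 261.402 × 1.23199 = 322.045 kN·m.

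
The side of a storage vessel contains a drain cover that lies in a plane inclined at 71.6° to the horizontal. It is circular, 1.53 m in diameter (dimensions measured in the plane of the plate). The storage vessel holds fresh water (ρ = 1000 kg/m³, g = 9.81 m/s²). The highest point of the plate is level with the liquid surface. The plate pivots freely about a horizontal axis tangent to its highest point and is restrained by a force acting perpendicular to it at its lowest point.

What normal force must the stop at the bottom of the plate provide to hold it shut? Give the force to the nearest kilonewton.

P ≈ 8 kN

γ = ρg = 1000 × 9.81 = 9810 N/m³ = 9.81 kN/m³.
Let θ = 71.6° be the plate's angle to the horizontal; measure y along the incline from where the plane meets the free surface. Vertical depth h = y·sinθ with sinθ = 0.948876.
The centroid is at the centre, 0.765 m below the top of the plate, so y_c = 0.765 m and h_c = 0.765 × 0.948876 = 0.72589 m.
A = π(0.765)² = 1.83854 m².
Resultant F = γ·h_c·A = 9.81 × 0.72589 × 1.83854 = 13.0922 kN.
I_c = πr⁴/4 = π × 0.765⁴/4 = 0.26899 m⁴.
Centre of pressure: y_p = y_c + I_c/(y_c·A) = 0.765 + 0.26899/(0.765 × 1.83854) = 0.765 + 0.19125 = 0.95625 m along the plane.
The resultant acts 0.765 + 0.19125 = 0.95625 m (along the plate) below the hinge at the top edge, so the moment about the hinge is M = F × 0.95625 = 13.0922 × 0.95625 = 12.5194 kN·m.
A normal force at the bottom, 1.53 m from the hinge, must supply this moment: P = 12.5194/1.53 = 8.18261 kN.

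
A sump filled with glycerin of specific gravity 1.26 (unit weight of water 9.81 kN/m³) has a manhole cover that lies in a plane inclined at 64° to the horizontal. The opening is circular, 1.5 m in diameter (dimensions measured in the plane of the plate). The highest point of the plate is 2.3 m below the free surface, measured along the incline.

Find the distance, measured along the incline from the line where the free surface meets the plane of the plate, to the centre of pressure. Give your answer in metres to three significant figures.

γ = 1.26 × 9.81 = 12.3606 kN/m³.
Let θ = 64° be the plate's angle to the horizontal; measure y along the incline from where the plane meets the free surface. Vertical depth h = y·sinθ with sinθ = 0.898794.
The centroid is at the centre, 0.75 m below the top of the plate, so y_c = 2.3 + 0.75 = 3.05 m and h_c = 3.05 × 0.898794 = 2.74132 m.
A = π(0.75)² = 1.76715 m².
Resultant F = γ·h_c·A = 12.3606 × 2.74132 × 1.76715 = 59.8787 kN.
I_c = πr⁴/4 = π × 0.75⁴/4 = 0.248505 m⁴.
Centre of pressure: y_p = y_c + I_c/(y_c·A) = 3.05 + 0.248505/(3.05 × 1.76715) = 3.05 + 0.0461065 = 3.09611 m along the plane.

y_p = 3.10 m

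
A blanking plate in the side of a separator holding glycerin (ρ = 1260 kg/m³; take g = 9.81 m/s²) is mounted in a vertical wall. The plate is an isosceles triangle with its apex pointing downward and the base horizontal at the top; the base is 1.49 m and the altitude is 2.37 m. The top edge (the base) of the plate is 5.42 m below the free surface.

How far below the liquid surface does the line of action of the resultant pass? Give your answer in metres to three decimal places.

γ = ρg = 1260 × 9.81 / 1000 = 12.3606 kN/m³.
With the apex down, the centroid sits h/3 = 2.37/3 = 0.79 m below the base (the top edge), so the centroid depth is h_c = 5.42 + 0.79 = 6.21 m.
A = ½ × 1.49 × 2.37 = 1.76565 m².
Resultant F = γ·h_c·A = 12.3606 × 6.21 × 1.76565 = 135.53 kN.
I_c = b·h³/36 = 1.49 × 2.37³/36 = 0.550971 m⁴.
Centre of pressure: y_p = y_c + I_c/(y_c·A) = 6.21 + 0.550971/(6.21 × 1.76565) = 6.21 + 0.0502496 = 6.26025 m along the plane.

h_p = 6.260 m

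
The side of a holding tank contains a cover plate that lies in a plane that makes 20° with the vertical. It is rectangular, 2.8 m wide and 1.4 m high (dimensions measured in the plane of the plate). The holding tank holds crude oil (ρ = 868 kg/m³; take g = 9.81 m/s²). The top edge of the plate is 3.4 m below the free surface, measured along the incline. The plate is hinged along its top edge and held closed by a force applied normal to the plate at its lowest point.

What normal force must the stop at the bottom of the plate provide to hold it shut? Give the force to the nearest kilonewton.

P ≈ 68 kN

γ = ρg = 868 × 9.81 / 1000 = 8.51508 kN/m³.
The plate makes 20° with the vertical, i.e. θ = 90° − 20° = 70° to the horizontal. Measuring y along the incline from the free-surface line, vertical depth h = y·sinθ with sinθ = 0.939693.
The centroid lies 1.4/2 = 0.7 m below the top edge, so y_c = 3.4 + 0.7 = 4.1 m and h_c = 4.1 × 0.939693 = 3.85274 m.
A = 2.8 × 1.4 = 3.92 m².
Resultant F = γ·h_c·A = 8.51508 × 3.85274 × 3.92 = 128.601 kN.
I_c = b·h³/12 = 2.8 × 1.4³/12 = 0.640267 m⁴.
Centre of pressure: y_p = y_c + I_c/(y_c·A) = 4.1 + 0.640267/(4.1 × 3.92) = 4.1 + 0.0398374 = 4.13984 m along the plane.
The resultant acts 0.7 + 0.0398374 = 0.739837 m (along the plate) below the hinge at the top edge, so the moment about the hinge is M = F × 0.739837 = 128.601 × 0.739837 = 95.1438 kN·m.
A normal force at the bottom, 1.4 m from the hinge, must supply this moment: P = 95.1438/1.4 = 67.9599 kN.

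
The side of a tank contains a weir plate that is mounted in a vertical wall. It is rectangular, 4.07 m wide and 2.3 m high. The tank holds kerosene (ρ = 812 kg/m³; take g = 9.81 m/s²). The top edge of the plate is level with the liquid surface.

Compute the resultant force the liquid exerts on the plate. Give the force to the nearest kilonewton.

F ≈ 86 kN

γ = ρg = 812 × 9.81 / 1000 = 7.96572 kN/m³.
The centroid lies 2.3/2 = 1.15 m below the top edge, so the centroid depth is h_c = 1.15 m.
A = 4.07 × 2.3 = 9.361 m².
Resultant F = γ·h_c·A = 7.96572 × 1.15 × 9.361 = 85.7522 kN.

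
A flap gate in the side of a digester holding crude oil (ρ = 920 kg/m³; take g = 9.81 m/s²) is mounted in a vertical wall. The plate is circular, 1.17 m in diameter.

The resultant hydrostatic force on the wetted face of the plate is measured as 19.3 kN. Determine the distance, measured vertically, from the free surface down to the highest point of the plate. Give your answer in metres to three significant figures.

d_top ≈ 1.40 m

γ = ρg = 920 × 9.81 / 1000 = 9.0252 kN/m³.
A = π(0.585)² = 1.07513 m².
From F = γ·h_c·A, the centroid depth is h_c = 19.3/(9.0252 × 1.07513) = 1.98902 m.
The centroid is at the centre, 0.585 m below the top of the plate, so the highest point sits at h_top = 1.98902 − 0.585 = 1.40402 m below the surface.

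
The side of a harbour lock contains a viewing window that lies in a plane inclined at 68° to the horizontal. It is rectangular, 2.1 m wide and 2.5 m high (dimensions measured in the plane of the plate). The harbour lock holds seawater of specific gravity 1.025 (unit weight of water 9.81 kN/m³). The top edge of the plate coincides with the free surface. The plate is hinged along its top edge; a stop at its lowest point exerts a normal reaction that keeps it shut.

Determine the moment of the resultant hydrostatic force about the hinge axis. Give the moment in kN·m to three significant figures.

M ≈ 102 kN·m

γ = 1.025 × 9.81 = 10.05525 kN/m³.
Let θ = 68° be the plate's angle to the horizontal; measure y along the incline from where the plane meets the free surface. Vertical depth h = y·sinθ with sinθ = 0.927184.
The centroid lies 2.5/2 = 1.25 m below the top edge, so y_c = 1.25 m and h_c = 1.25 × 0.927184 = 1.15898 m.
A = 2.1 × 2.5 = 5.25 m².
Resultant F = γ·h_c·A = 10.05525 × 1.15898 × 5.25 = 61.1826 kN.
I_c = b·h³/12 = 2.1 × 2.5³/12 = 2.73438 m⁴.
Centre of pressure: y_p = y_c + I_c/(y_c·A) = 1.25 + 2.73438/(1.25 × 5.25) = 1.25 + 0.416667 = 1.66667 m along the plane.
The resultant acts 1.25 + 0.416667 = 1.66667 m (along the plate) below the hinge at the top edge, so the moment about the hinge is M = F × 1.66667 = 61.1826 × 1.66667 = 101.971 kN·m.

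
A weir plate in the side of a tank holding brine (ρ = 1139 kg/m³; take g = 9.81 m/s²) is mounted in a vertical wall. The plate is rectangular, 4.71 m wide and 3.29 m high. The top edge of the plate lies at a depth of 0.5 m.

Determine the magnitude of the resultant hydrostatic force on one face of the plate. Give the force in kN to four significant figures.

F ≈ 371.4 kN

γ = ρg = 1139 × 9.81 / 1000 = 11.17359 kN/m³.
The centroid lies 3.29/2 = 1.645 m below the top edge, so the centroid depth is h_c = 0.5 + 1.645 = 2.145 m.
A = 4.71 × 3.29 = 15.4959 m².
Resultant F = γ·h_c·A = 11.17359 × 2.145 × 15.4959 = 371.396 kN.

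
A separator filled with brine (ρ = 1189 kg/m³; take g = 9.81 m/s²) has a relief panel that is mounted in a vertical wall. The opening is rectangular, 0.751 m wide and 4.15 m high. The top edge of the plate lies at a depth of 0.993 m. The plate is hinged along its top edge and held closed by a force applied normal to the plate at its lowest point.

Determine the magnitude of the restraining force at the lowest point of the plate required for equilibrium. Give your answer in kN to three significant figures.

γ = ρg = 1189 × 9.81 / 1000 = 11.66409 kN/m³.
The centroid lies 4.15/2 = 2.075 m below the top edge, so the centroid depth is h_c = 0.993 + 2.075 = 3.068 m.
A = 0.751 × 4.15 = 3.11665 m².
Resultant F = γ·h_c·A = 11.66409 × 3.068 × 3.11665 = 111.531 kN.
I_c = b·h³/12 = 0.751 × 4.15³/12 = 4.47304 m⁴.
Centre of pressure: y_p = y_c + I_c/(y_c·A) = 3.068 + 4.47304/(3.068 × 3.11665) = 3.068 + 0.467799 = 3.5358 m along the plane.
The resultant acts 2.075 + 0.467799 = 2.5428 m (along the plate) below the hinge at the top edge, so the moment about the hinge is M = F × 2.5428 = 111.531 × 2.5428 = 283.601 kN·m.
A normal force at the bottom, 4.15 m from the hinge, must supply this moment: P = 283.601/4.15 = 68.3376 kN.

P ≈ 68.3 kN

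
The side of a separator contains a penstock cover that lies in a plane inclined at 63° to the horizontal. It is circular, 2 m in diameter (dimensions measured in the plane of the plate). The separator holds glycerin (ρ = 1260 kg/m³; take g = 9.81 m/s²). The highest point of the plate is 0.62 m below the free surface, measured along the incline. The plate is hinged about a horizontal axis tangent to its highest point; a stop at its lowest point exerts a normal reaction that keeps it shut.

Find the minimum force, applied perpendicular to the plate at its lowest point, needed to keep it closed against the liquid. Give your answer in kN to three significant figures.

γ = ρg = 1260 × 9.81 / 1000 = 12.3606 kN/m³.
Let θ = 63° be the plate's angle to the horizontal; measure y along the incline from where the plane meets the free surface. Vertical depth h = y·sinθ with sinθ = 0.891007.
The centroid is at the centre, 1 m below the top of the plate, so y_c = 0.62 + 1 = 1.62 m and h_c = 1.62 × 0.891007 = 1.44343 m.
A = π(1)² = 3.14159 m².
Resultant F = γ·h_c·A = 12.3606 × 1.44343 × 3.14159 = 56.0512 kN.
I_c = πr⁴/4 = π × 1⁴/4 = 0.785398 m⁴.
Centre of pressure: y_p = y_c + I_c/(y_c·A) = 1.62 + 0.785398/(1.62 × 3.14159) = 1.62 + 0.154321 = 1.77432 m along the plane.
The resultant acts 1 + 0.154321 = 1.15432 m (along the plate) below the hinge at the top edge, so the moment about the hinge is M = F × 1.15432 = 56.0512 × 1.15432 = 64.701 kN·m.
A normal force at the bottom, 2 m from the hinge, must supply this moment: P = 64.701/2 = 32.3505 kN.

P ≈ 32.4 kN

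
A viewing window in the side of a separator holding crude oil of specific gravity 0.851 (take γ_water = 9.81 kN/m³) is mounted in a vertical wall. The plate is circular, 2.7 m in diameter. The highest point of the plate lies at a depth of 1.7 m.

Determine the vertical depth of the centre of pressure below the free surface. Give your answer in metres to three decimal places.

γ = 0.851 × 9.81 = 8.34831 kN/m³.
The centroid is at the centre, 1.35 m below the top of the plate, so the centroid depth is h_c = 1.7 + 1.35 = 3.05 m.
A = π(1.35)² = 5.72555 m².
Resultant F = γ·h_c·A = 8.34831 × 3.05 × 5.72555 = 145.786 kN.
I_c = πr⁴/4 = π × 1.35⁴/4 = 2.6087 m⁴.
Centre of pressure: y_p = y_c + I_c/(y_c·A) = 3.05 + 2.6087/(3.05 × 5.72555) = 3.05 + 0.149385 = 3.19938 m along the plane.

h_p = 3.199 m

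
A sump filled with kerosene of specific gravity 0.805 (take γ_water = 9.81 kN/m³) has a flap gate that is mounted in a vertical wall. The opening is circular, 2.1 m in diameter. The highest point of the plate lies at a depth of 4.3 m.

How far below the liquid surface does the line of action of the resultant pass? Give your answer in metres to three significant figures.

h_p = 5.40 m

γ = 0.805 × 9.81 = 7.89705 kN/m³.
The centroid is at the centre, 1.05 m below the top of the plate, so the centroid depth is h_c = 4.3 + 1.05 = 5.35 m.
A = π(1.05)² = 3.46361 m².
Resultant F = γ·h_c·A = 7.89705 × 5.35 × 3.46361 = 146.335 kN.
I_c = πr⁴/4 = π × 1.05⁴/4 = 0.954656 m⁴.
Centre of pressure: y_p = y_c + I_c/(y_c·A) = 5.35 + 0.954656/(5.35 × 3.46361) = 5.35 + 0.0515186 = 5.40152 m along the plane.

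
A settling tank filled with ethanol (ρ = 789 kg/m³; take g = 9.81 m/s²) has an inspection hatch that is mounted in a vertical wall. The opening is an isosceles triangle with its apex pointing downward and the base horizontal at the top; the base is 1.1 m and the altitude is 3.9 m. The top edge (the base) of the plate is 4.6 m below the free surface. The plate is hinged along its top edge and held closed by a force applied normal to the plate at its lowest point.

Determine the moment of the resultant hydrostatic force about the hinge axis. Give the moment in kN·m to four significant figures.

M ≈ 141.4 kN·m

γ = ρg = 789 × 9.81 / 1000 = 7.74009 kN/m³.
With the apex down, the centroid sits h/3 = 3.9/3 = 1.3 m below the base (the top edge), so the centroid depth is h_c = 4.6 + 1.3 = 5.9 m.
A = ½ × 1.1 × 3.9 = 2.145 m².
Resultant F = γ·h_c·A = 7.74009 × 5.9 × 2.145 = 97.9547 kN.
I_c = b·h³/36 = 1.1 × 3.9³/36 = 1.81252 m⁴.
Centre of pressure: y_p = y_c + I_c/(y_c·A) = 5.9 + 1.81252/(5.9 × 2.145) = 5.9 + 0.14322 = 6.04322 m along the plane.
The resultant acts 1.3 + 0.14322 = 1.44322 m (along the plate) below the hinge at the top edge, so the moment about the hinge is M = F × 1.44322 = 97.9547 × 1.44322 = 141.37 kN·m.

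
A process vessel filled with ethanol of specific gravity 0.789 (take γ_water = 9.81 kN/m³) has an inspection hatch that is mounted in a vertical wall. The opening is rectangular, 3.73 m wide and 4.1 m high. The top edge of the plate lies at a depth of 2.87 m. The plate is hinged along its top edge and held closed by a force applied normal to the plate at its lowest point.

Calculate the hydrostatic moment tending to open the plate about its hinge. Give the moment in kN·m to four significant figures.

γ = 0.789 × 9.81 = 7.74009 kN/m³.
The centroid lies 4.1/2 = 2.05 m below the top edge, so the centroid depth is h_c = 2.87 + 2.05 = 4.92 m.
A = 3.73 × 4.1 = 15.293 m².
Resultant F = γ·h_c·A = 7.74009 × 4.92 × 15.293 = 582.376 kN.
I_c = b·h³/12 = 3.73 × 4.1³/12 = 21.4229 m⁴.
Centre of pressure: y_p = y_c + I_c/(y_c·A) = 4.92 + 21.4229/(4.92 × 15.293) = 4.92 + 0.284722 = 5.20472 m along the plane.
The resultant acts 2.05 + 0.284722 = 2.33472 m (along the plate) below the hinge at the top edge, so the moment about the hinge is M = F × 2.33472 = 582.376 × 2.33472 = 1359.68 kN·m.

M ≈ 1360 kN·m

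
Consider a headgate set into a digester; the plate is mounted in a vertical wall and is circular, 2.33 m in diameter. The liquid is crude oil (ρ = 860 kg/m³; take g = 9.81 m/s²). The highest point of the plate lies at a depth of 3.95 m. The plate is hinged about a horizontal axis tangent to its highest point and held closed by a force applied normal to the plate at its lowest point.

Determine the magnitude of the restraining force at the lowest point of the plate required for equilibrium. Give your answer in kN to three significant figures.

γ = ρg = 860 × 9.81 / 1000 = 8.4366 kN/m³.
The centroid is at the centre, 1.165 m below the top of the plate, so the centroid depth is h_c = 3.95 + 1.165 = 5.115 m.
A = π(1.165)² = 4.26385 m².
Resultant F = γ·h_c·A = 8.4366 × 5.115 × 4.26385 = 183.999 kN.
I_c = πr⁴/4 = π × 1.165⁴/4 = 1.44675 m⁴.
Centre of pressure: y_p = y_c + I_c/(y_c·A) = 5.115 + 1.44675/(5.115 × 4.26385) = 5.115 + 0.0663355 = 5.18134 m along the plane.
The resultant acts 1.165 + 0.0663355 = 1.23134 m (along the plate) below the hinge at the top edge, so the moment about the hinge is M = F × 1.23134 = 183.999 × 1.23134 = 226.565 kN·m.
A normal force at the bottom, 2.33 m from the hinge, must supply this moment: P = 226.565/2.33 = 97.2382 kN.

P ≈ 97.2 kN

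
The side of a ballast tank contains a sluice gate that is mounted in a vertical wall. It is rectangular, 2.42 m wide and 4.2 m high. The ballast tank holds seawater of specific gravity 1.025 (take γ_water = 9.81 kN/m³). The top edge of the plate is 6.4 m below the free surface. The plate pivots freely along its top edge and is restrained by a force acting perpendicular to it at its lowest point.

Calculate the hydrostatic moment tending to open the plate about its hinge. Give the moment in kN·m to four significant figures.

M ≈ 1975 kN·m

γ = 1.025 × 9.81 = 10.05525 kN/m³.
The centroid lies 4.2/2 = 2.1 m below the top edge, so the centroid depth is h_c = 6.4 + 2.1 = 8.5 m.
A = 2.42 × 4.2 = 10.164 m².
Resultant F = γ·h_c·A = 10.05525 × 8.5 × 10.164 = 868.713 kN.
I_c = b·h³/12 = 2.42 × 4.2³/12 = 14.9411 m⁴.
Centre of pressure: y_p = y_c + I_c/(y_c·A) = 8.5 + 14.9411/(8.5 × 10.164) = 8.5 + 0.172941 = 8.67294 m along the plane.
The resultant acts 2.1 + 0.172941 = 2.27294 m (along the plate) below the hinge at the top edge, so the moment about the hinge is M = F × 2.27294 = 868.713 × 2.27294 = 1974.53 kN·m.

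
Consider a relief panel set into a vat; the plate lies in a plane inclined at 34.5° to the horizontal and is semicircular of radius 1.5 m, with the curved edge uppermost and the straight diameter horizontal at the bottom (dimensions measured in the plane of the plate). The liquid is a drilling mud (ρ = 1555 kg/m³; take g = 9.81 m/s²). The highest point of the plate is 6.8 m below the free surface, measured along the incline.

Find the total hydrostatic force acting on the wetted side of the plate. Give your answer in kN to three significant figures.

γ = ρg = 1555 × 9.81 / 1000 = 15.25455 kN/m³.
Let θ = 34.5° be the plate's angle to the horizontal; measure y along the incline from where the plane meets the free surface. Vertical depth h = y·sinθ with sinθ = 0.566406.
The centroid lies 4r/(3π) = 0.63662 m above the diameter, so r − 4r/(3π) = 1.5 − 0.63662 = 0.86338 m below the topmost point, so y_c = 6.8 + 0.86338 = 7.66338 m and h_c = 7.66338 × 0.566406 = 4.34058 m.
A = πr²/2 = π × 1.5²/2 = 3.53429 m².
Resultant F = γ·h_c·A = 15.25455 × 4.34058 × 3.53429 = 234.018 kN.

F ≈ 234 kN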